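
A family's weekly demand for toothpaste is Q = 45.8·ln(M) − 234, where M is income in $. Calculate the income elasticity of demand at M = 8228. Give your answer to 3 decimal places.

0.256

At M = 8228: Q = 178.901.
dQ/dM = 45.8/M = 0.00556636 at this income.
η = (dQ/dM)·(M/Q) = 0.00556636 × (8228/178.901) = 0.256.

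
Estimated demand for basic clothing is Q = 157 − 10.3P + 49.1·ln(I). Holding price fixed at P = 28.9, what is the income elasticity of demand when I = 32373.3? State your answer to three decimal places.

0.133

At P = 28.9, I = 32373.3: Q = 369.238.
Holding P constant, ∂Q/∂I = 49.1/I = 0.00151668.
η_I = (∂Q/∂I)·(I/Q) = 0.00151668 × (32373.3/369.238) = 0.133.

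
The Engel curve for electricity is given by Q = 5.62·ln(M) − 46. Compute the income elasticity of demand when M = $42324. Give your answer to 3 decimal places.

At M = 42324: Q = 13.870.
dQ/dM = 5.62/M = 0.000132785 at this income.
η = (dQ/dM)·(M/Q) = 0.000132785 × (42324/13.870) = 0.405.

0.405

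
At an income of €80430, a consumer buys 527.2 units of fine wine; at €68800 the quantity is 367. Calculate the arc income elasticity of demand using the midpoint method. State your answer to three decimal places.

ΔQ = 367 − 527.2 = -160.2; midpoint Q̄ = (527.2 + 367)/2 = 447.1.
ΔI = 68800 − 80430 = -11630; midpoint Ī = (80430 + 68800)/2 = 74615.
η = (ΔQ/Q̄) ÷ (ΔI/Ī) = (-160.2/447.1) ÷ (-11630/74615) = 2.299.

2.299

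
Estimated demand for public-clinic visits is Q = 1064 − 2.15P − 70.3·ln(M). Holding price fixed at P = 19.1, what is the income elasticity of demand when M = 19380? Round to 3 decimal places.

At P = 19.1, M = 19380: Q = 328.934.
Holding P constant, ∂Q/∂M = -70.3/M = -0.00362745.
η_M = (∂Q/∂M)·(M/Q) = -0.00362745 × (19380/328.934) = -0.214.

-0.214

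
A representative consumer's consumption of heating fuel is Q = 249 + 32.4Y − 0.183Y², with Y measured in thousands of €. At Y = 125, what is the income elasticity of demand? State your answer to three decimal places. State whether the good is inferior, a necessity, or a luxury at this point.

At Y = 125: Q = 1439.6250.
dQ/dY = 32.4 − 0.366Y = -13.35000.
η = (dQ/dY)·(Y/Q) = -13.35000 × (125/1439.6250) = -1.159.
η < 0 ⇒ inferior good.

-1.159 (inferior good)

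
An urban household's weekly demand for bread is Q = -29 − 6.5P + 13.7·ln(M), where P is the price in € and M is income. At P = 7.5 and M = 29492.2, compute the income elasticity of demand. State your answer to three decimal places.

0.217

At P = 7.5, M = 29492.2: Q = 63.249.
Holding P constant, ∂Q/∂M = 13.7/M = 0.00046453.
η_M = (∂Q/∂M)·(M/Q) = 0.00046453 × (29492.2/63.249) = 0.217.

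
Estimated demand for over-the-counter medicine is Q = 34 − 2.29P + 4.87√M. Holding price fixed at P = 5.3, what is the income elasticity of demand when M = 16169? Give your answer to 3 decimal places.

0.483

At P = 5.3, M = 16169: Q = 641.119.
Holding P constant, ∂Q/∂M = 4.87/(2√M) = 0.0191495.
η_M = (∂Q/∂M)·(M/Q) = 0.0191495 × (16169/641.119) = 0.483.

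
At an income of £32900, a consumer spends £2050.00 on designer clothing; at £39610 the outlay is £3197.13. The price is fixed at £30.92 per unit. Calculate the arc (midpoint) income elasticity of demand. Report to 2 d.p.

With a constant price, Q₁ = 2050.00/30.92 = 66.300 and Q₂ = 3197.13/30.92 = 103.400 (equivalently, work directly with expenditure since P cancels).
Midpoint %ΔQ = (3197.13 − 2050.00)/2623.57 = 0.43724; midpoint %ΔI = (39610 − 32900)/36255 = 0.18508.
η = 0.43724 / 0.18508 = 2.36.

2.36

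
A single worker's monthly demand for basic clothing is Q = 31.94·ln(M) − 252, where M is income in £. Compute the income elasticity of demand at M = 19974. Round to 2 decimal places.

At M = 19974: Q = 64.276.
dQ/dM = 31.94/M = 0.00159908 at this income.
η = (dQ/dM)·(M/Q) = 0.00159908 × (19974/64.276) = 0.50.

0.50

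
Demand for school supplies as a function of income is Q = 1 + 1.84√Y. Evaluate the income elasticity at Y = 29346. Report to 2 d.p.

At Y = 29346: Q = 316.204.
dQ/dY = 1.84/(2√Y) = 0.00537048 at this income.
η = (dQ/dY)·(Y/Q) = 0.00537048 × (29346/316.204) = 0.50.

0.50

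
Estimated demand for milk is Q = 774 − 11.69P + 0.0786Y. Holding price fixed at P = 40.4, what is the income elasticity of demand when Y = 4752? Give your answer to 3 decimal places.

At P = 40.4, Y = 4752: Q = 675.231.
Holding P constant, ∂Q/∂Y = 0.0786.
η_Y = (∂Q/∂Y)·(Y/Q) = 0.0786 × (4752/675.231) = 0.553.

0.553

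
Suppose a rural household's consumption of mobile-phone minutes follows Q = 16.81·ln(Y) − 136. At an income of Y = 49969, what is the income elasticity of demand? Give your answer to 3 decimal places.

At Y = 49969: Q = 45.870.
dQ/dY = 16.81/Y = 0.000336409 at this income.
η = (dQ/dY)·(Y/Q) = 0.000336409 × (49969/45.870) = 0.366.

0.366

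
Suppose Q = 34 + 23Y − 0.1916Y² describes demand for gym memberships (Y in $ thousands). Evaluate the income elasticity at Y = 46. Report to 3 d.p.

0.360

At Y = 46: Q = 686.5744.
dQ/dY = 23 − 0.3832Y = 5.37280.
η = (dQ/dY)·(Y/Q) = 5.37280 × (46/686.5744) = 0.360.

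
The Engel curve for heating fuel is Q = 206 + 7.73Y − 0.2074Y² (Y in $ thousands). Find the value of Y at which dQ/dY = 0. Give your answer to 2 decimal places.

18.64

dQ/dY = 7.73 − 0.4148Y.
The good is inferior where dQ/dY < 0. Setting dQ/dY = 0 gives Y = 7.73 / 0.4148 = 18.64.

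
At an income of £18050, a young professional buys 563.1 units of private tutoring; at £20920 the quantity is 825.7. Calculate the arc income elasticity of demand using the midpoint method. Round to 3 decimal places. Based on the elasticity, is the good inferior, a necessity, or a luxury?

ΔQ = 825.7 − 563.1 = 262.6; midpoint Q̄ = (563.1 + 825.7)/2 = 694.4.
ΔI = 20920 − 18050 = 2870; midpoint Ī = (18050 + 20920)/2 = 19485.
η = (ΔQ/Q̄) ÷ (ΔI/Ī) = (262.6/694.4) ÷ (2870/19485) = 2.567.
η > 1 ⇒ luxury.

2.567 (luxury)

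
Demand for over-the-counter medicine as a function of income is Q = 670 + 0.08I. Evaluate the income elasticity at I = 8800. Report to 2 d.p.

0.51

At I = 8800: Q = 1374.000.
dQ/dI = 0.08.
η = (dQ/dI)·(I/Q) = 0.08 × (8800/1374.000) = 0.51.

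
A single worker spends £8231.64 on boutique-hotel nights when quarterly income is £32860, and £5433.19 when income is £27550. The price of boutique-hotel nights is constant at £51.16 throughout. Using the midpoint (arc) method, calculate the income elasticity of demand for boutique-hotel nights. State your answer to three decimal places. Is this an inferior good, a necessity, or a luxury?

With a constant price, Q₁ = 8231.64/51.16 = 160.900 and Q₂ = 5433.19/51.16 = 106.200 (equivalently, work directly with expenditure since P cancels).
Midpoint %ΔQ = (5433.19 − 8231.64)/6832.41 = -0.40958; midpoint %ΔI = (27550 − 32860)/30205 = -0.17580.
η = -0.40958 / -0.17580 = 2.330.
η > 1 ⇒ luxury.

2.330 (luxury)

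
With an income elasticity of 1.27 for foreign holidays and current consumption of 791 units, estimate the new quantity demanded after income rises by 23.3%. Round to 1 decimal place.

1025.1

%ΔQ ≈ η × %ΔI = 1.27 × 23.3% = 29.591%.
New Q ≈ 791 × (1 + 0.29591) = 1025.1.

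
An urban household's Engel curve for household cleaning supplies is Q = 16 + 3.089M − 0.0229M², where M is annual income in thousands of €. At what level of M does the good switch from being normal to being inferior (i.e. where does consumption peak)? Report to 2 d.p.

67.45

dQ/dM = 3.089 − 0.0458M.
The good is inferior where dQ/dM < 0. Setting dQ/dM = 0 gives M = 3.089 / 0.0458 = 67.45.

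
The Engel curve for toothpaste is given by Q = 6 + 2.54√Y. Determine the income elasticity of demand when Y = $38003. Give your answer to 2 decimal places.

0.49

At Y = 38003: Q = 501.157.
dQ/dY = 2.54/(2√Y) = 0.00651471 at this income.
η = (dQ/dY)·(Y/Q) = 0.00651471 × (38003/501.157) = 0.49.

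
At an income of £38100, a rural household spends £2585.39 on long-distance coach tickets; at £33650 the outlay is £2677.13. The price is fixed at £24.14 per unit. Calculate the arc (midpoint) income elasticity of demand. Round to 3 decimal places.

With a constant price, Q₁ = 2585.39/24.14 = 107.100 and Q₂ = 2677.13/24.14 = 110.900 (equivalently, work directly with expenditure since P cancels).
Midpoint %ΔQ = (2677.13 − 2585.39)/2631.26 = 0.03487; midpoint %ΔI = (33650 − 38100)/35875 = -0.12404.
η = 0.03487 / -0.12404 = -0.281.

-0.281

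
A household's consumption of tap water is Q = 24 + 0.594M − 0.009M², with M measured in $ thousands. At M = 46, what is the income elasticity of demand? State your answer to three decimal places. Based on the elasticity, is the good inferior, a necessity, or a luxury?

-0.333 (inferior good)

At M = 46: Q = 32.2800.
dQ/dM = 0.594 − 0.018M = -0.23400.
η = (dQ/dM)·(M/Q) = -0.23400 × (46/32.2800) = -0.333.
η < 0 ⇒ inferior good.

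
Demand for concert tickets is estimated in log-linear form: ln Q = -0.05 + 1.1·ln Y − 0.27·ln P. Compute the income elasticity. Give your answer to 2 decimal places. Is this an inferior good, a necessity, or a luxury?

In a log-linear demand, the coefficient on ln Y is the income elasticity.
So η = 1.10.
η > 1 ⇒ luxury.

1.10 (luxury)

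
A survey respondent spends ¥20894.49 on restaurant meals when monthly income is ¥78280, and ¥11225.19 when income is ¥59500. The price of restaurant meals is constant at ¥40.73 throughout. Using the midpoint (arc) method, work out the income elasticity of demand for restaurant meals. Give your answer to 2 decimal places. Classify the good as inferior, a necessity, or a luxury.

2.21 (luxury)

With a constant price, Q₁ = 20894.49/40.73 = 513.000 and Q₂ = 11225.19/40.73 = 275.600 (equivalently, work directly with expenditure since P cancels).
Midpoint %ΔQ = (11225.19 − 20894.49)/16059.84 = -0.60208; midpoint %ΔI = (59500 − 78280)/68890 = -0.27261.
η = -0.60208 / -0.27261 = 2.21.
η > 1 ⇒ luxury.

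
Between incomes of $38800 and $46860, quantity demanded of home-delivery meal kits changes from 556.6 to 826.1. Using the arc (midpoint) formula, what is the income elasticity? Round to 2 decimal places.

2.07

ΔQ = 826.1 − 556.6 = 269.5; midpoint Q̄ = (556.6 + 826.1)/2 = 691.35.
ΔI = 46860 − 38800 = 8060; midpoint Ī = (38800 + 46860)/2 = 42830.
η = (ΔQ/Q̄) ÷ (ΔI/Ī) = (269.5/691.35) ÷ (8060/42830) = 2.07.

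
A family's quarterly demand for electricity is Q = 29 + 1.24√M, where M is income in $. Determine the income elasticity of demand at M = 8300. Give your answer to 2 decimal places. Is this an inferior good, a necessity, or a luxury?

At M = 8300: Q = 141.969.
dQ/dM = 1.24/(2√M) = 0.00680538 at this income.
η = (dQ/dM)·(M/Q) = 0.00680538 × (8300/141.969) = 0.40.
Since 0 < η < 1, the good is a necessity.

0.40 (necessity)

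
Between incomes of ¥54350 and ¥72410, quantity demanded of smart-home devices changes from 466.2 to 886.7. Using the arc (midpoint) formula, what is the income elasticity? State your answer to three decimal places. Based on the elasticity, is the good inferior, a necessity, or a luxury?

2.182 (luxury)

ΔQ = 886.7 − 466.2 = 420.5; midpoint Q̄ = (466.2 + 886.7)/2 = 676.45.
ΔI = 72410 − 54350 = 18060; midpoint Ī = (54350 + 72410)/2 = 63380.
η = (ΔQ/Q̄) ÷ (ΔI/Ī) = (420.5/676.45) ÷ (18060/63380) = 2.182.
η > 1 ⇒ luxury.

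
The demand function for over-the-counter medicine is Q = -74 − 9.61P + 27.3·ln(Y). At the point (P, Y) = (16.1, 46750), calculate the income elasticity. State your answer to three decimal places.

0.421

At P = 16.1, Y = 46750: Q = 64.824.
Holding P constant, ∂Q/∂Y = 27.3/Y = 0.000583957.
η_Y = (∂Q/∂Y)·(Y/Q) = 0.000583957 × (46750/64.824) = 0.421.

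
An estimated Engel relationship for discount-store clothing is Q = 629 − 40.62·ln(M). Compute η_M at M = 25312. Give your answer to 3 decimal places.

At M = 25312: Q = 217.152.
dQ/dM = -40.62/M = -0.00160477 at this income.
η = (dQ/dM)·(M/Q) = -0.00160477 × (25312/217.152) = -0.187.

-0.187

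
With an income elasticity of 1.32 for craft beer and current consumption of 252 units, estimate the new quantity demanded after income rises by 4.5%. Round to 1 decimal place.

%ΔQ ≈ η × %ΔI = 1.32 × 4.5% = 5.94%.
New Q ≈ 252 × (1 + 0.0594) = 267.0.

267.0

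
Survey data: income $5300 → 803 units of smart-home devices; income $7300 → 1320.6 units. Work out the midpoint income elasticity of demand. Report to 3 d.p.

ΔQ = 1320.6 − 803 = 517.6; midpoint Q̄ = (803 + 1320.6)/2 = 1061.8.
ΔI = 7300 − 5300 = 2000; midpoint Ī = (5300 + 7300)/2 = 6300.
η = (ΔQ/Q̄) ÷ (ΔI/Ī) = (517.6/1061.8) ÷ (2000/6300) = 1.536.

1.536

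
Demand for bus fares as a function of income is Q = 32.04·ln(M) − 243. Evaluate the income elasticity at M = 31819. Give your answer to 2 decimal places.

At M = 31819: Q = 89.185.
dQ/dM = 32.04/M = 0.00100695 at this income.
η = (dQ/dM)·(M/Q) = 0.00100695 × (31819/89.185) = 0.36.

0.36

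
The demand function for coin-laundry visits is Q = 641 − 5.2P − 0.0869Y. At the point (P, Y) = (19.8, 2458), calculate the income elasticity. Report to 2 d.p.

-0.66

At P = 19.8, Y = 2458: Q = 324.440.
Holding P constant, ∂Q/∂Y = −0.0869.
η_Y = (∂Q/∂Y)·(Y/Q) = -0.0869 × (2458/324.440) = -0.66.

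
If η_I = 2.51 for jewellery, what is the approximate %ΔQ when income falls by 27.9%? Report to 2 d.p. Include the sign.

-70.03%

%ΔQ ≈ η × %ΔI = 2.51 × (-27.9%) = -70.03%.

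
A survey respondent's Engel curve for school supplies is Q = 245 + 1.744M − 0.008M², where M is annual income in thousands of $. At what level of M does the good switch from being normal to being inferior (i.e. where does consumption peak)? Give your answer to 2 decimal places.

dQ/dM = 1.744 − 0.016M.
The good is inferior where dQ/dM < 0. Setting dQ/dM = 0 gives M = 1.744 / 0.016 = 109.00.

109.00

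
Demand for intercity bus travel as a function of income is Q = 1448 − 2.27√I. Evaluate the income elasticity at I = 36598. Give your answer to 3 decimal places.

At I = 36598: Q = 1013.735.
dQ/dI = -2.27/(2√I) = -0.0059329 at this income.
η = (dQ/dI)·(I/Q) = -0.0059329 × (36598/1013.735) = -0.214.

-0.214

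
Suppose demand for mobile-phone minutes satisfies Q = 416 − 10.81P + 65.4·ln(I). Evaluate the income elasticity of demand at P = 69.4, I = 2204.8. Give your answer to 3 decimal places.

0.386

At P = 69.4, I = 2204.8: Q = 169.261.
Holding P constant, ∂Q/∂I = 65.4/I = 0.0296626.
η_I = (∂Q/∂I)·(I/Q) = 0.0296626 × (2204.8/169.261) = 0.386.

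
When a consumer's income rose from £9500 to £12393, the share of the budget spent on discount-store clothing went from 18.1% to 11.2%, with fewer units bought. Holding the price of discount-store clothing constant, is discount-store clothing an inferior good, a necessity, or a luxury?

inferior good

Quantity demanded falls as income rises, so η < 0.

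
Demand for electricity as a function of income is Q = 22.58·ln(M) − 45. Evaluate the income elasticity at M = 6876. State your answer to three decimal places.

At M = 6876: Q = 154.512.
dQ/dM = 22.58/M = 0.00328389 at this income.
η = (dQ/dM)·(M/Q) = 0.00328389 × (6876/154.512) = 0.146.

0.146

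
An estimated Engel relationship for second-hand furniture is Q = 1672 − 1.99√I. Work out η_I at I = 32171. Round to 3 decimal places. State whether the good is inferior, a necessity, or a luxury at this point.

-0.136 (inferior good)

At I = 32171: Q = 1315.068.
dQ/dI = -1.99/(2√I) = -0.00554742 at this income.
η = (dQ/dI)·(I/Q) = -0.00554742 × (32171/1315.068) = -0.136.
Since η < 0, the good is an inferior good.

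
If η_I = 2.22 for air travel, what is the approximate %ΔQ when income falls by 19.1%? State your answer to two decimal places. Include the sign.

%ΔQ ≈ η × %ΔI = 2.22 × (-19.1%) = -42.40%.

-42.40%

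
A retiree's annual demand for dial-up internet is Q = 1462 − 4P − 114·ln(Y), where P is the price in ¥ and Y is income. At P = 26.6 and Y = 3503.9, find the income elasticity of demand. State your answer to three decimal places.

At P = 26.6, Y = 3503.9: Q = 425.174.
Holding P constant, ∂Q/∂Y = -114/Y = -0.0325352.
η_Y = (∂Q/∂Y)·(Y/Q) = -0.0325352 × (3503.9/425.174) = -0.268.

-0.268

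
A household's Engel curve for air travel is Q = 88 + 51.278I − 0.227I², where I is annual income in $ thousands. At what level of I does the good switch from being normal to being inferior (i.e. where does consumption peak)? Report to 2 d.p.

112.95

dQ/dI = 51.278 − 0.454I.
The good is inferior where dQ/dI < 0. Setting dQ/dI = 0 gives I = 51.278 / 0.454 = 112.95.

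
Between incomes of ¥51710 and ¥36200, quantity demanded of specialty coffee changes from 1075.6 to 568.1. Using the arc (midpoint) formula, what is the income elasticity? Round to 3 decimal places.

ΔQ = 568.1 − 1075.6 = -507.5; midpoint Q̄ = (1075.6 + 568.1)/2 = 821.85.
ΔI = 36200 − 51710 = -15510; midpoint Ī = (51710 + 36200)/2 = 43955.
η = (ΔQ/Q̄) ÷ (ΔI/Ī) = (-507.5/821.85) ÷ (-15510/43955) = 1.750.

1.750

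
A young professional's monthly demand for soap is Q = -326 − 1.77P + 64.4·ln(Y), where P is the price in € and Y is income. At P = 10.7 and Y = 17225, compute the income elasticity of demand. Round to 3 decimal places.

At P = 10.7, Y = 17225: Q = 283.226.
Holding P constant, ∂Q/∂Y = 64.4/Y = 0.00373875.
η_Y = (∂Q/∂Y)·(Y/Q) = 0.00373875 × (17225/283.226) = 0.227.

0.227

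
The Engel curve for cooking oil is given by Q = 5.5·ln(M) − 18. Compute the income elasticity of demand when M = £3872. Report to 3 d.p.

At M = 3872: Q = 27.438.
dQ/dM = 5.5/M = 0.00142045 at this income.
η = (dQ/dM)·(M/Q) = 0.00142045 × (3872/27.438) = 0.200.

0.200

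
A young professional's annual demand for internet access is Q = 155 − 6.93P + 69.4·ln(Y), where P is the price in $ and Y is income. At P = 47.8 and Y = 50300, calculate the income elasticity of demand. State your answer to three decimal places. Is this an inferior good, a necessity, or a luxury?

0.121 (necessity)

At P = 47.8, Y = 50300: Q = 575.054.
Holding P constant, ∂Q/∂Y = 69.4/Y = 0.00137972.
η_Y = (∂Q/∂Y)·(Y/Q) = 0.00137972 × (50300/575.054) = 0.121.
Since 0 < η < 1, this is a necessity.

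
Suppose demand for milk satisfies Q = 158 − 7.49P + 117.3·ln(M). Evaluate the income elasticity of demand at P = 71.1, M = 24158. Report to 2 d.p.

0.14

At P = 71.1, M = 24158: Q = 809.296.
Holding P constant, ∂Q/∂M = 117.3/M = 0.00485553.
η_M = (∂Q/∂M)·(M/Q) = 0.00485553 × (24158/809.296) = 0.14.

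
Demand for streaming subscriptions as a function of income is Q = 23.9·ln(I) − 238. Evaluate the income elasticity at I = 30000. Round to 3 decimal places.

2.851

At I = 30000: Q = 8.384.
dQ/dI = 23.9/I = 0.000796667 at this income.
η = (dQ/dI)·(I/Q) = 0.000796667 × (30000/8.384) = 2.851.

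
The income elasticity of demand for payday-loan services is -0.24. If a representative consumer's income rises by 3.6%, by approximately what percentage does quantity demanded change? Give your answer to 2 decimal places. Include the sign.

%ΔQ ≈ η × %ΔI = -0.24 × 3.6% = -0.86%.

-0.86%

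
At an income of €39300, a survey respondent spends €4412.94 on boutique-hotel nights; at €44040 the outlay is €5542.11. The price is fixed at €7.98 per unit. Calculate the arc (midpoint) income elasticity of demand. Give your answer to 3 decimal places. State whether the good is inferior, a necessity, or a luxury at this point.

With a constant price, Q₁ = 4412.94/7.98 = 553.000 and Q₂ = 5542.11/7.98 = 694.500 (equivalently, work directly with expenditure since P cancels).
Midpoint %ΔQ = (5542.11 − 4412.94)/4977.52 = 0.22685; midpoint %ΔI = (44040 − 39300)/41670 = 0.11375.
η = 0.22685 / 0.11375 = 1.994.
η > 1 ⇒ luxury.

1.994 (luxury)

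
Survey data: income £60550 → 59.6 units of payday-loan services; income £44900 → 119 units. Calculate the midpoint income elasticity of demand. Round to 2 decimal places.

ΔQ = 119 − 59.6 = 59.4; midpoint Q̄ = (59.6 + 119)/2 = 89.3.
ΔI = 44900 − 60550 = -15650; midpoint Ī = (60550 + 44900)/2 = 52725.
η = (ΔQ/Q̄) ÷ (ΔI/Ī) = (59.4/89.3) ÷ (-15650/52725) = -2.24.

-2.24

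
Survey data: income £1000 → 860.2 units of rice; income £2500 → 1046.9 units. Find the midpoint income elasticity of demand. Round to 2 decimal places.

ΔQ = 1046.9 − 860.2 = 186.7; midpoint Q̄ = (860.2 + 1046.9)/2 = 953.55.
ΔI = 2500 − 1000 = 1500; midpoint Ī = (1000 + 2500)/2 = 1750.
η = (ΔQ/Q̄) ÷ (ΔI/Ī) = (186.7/953.55) ÷ (1500/1750) = 0.23.

0.23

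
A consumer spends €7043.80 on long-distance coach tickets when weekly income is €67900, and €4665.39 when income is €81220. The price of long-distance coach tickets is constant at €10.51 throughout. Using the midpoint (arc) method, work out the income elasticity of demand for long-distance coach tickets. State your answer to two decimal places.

-2.27

With a constant price, Q₁ = 7043.80/10.51 = 670.200 and Q₂ = 4665.39/10.51 = 443.900 (equivalently, work directly with expenditure since P cancels).
Midpoint %ΔQ = (4665.39 − 7043.80)/5854.60 = -0.40625; midpoint %ΔI = (81220 − 67900)/74560 = 0.17865.
η = -0.40625 / 0.17865 = -2.27.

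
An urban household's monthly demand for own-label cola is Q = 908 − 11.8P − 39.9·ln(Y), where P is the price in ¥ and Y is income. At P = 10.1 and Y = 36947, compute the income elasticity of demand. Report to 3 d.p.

At P = 10.1, Y = 36947: Q = 369.182.
Holding P constant, ∂Q/∂Y = -39.9/Y = -0.00107993.
η_Y = (∂Q/∂Y)·(Y/Q) = -0.00107993 × (36947/369.182) = -0.108.

-0.108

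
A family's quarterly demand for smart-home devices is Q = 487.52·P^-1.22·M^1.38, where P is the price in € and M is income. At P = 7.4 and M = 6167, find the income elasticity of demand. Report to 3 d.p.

1.380

For a multiplicative demand Q = A·P^α·M^β, the income elasticity is β everywhere.
Here β = 1.38, so η = 1.380.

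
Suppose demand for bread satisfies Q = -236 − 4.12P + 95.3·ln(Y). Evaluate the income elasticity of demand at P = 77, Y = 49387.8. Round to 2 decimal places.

At P = 77, Y = 49387.8: Q = 476.711.
Holding P constant, ∂Q/∂Y = 95.3/Y = 0.00192963.
η_Y = (∂Q/∂Y)·(Y/Q) = 0.00192963 × (49387.8/476.711) = 0.20.

0.20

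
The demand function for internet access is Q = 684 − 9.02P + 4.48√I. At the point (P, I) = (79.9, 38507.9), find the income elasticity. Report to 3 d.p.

At P = 79.9, I = 38507.9: Q = 842.432.
Holding P constant, ∂Q/∂I = 4.48/(2√I) = 0.0114149.
η_I = (∂Q/∂I)·(I/Q) = 0.0114149 × (38507.9/842.432) = 0.522.

0.522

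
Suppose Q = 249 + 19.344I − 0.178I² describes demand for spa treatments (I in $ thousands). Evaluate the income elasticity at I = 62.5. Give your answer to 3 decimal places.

-0.238

At I = 62.5: Q = 762.6875.
dQ/dI = 19.344 − 0.356I = -2.90600.
η = (dQ/dI)·(I/Q) = -2.90600 × (62.5/762.6875) = -0.238.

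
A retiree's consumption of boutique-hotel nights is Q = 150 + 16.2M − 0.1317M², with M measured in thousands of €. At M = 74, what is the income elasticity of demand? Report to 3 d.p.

At M = 74: Q = 627.6108.
dQ/dM = 16.2 − 0.2634M = -3.29160.
η = (dQ/dM)·(M/Q) = -3.29160 × (74/627.6108) = -0.388.

-0.388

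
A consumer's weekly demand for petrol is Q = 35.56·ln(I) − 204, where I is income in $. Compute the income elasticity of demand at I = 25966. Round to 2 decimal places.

0.23

At I = 25966: Q = 157.451.
dQ/dI = 35.56/I = 0.00136948 at this income.
η = (dQ/dI)·(I/Q) = 0.00136948 × (25966/157.451) = 0.23.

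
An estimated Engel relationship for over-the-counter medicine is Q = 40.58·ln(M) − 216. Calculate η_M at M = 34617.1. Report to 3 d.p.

0.195

At M = 34617.1: Q = 208.146.
dQ/dM = 40.58/M = 0.00117225 at this income.
η = (dQ/dM)·(M/Q) = 0.00117225 × (34617.1/208.146) = 0.195.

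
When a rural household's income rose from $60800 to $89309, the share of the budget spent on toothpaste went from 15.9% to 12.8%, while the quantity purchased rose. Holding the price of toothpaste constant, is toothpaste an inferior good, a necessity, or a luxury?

Quantity rises but the budget share falls as income rises, so 0 < η < 1.

necessity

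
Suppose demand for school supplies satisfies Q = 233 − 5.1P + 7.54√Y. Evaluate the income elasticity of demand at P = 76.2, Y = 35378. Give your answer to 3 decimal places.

0.562

At P = 76.2, Y = 35378: Q = 1262.582.
Holding P constant, ∂Q/∂Y = 7.54/(2√Y) = 0.0200436.
η_Y = (∂Q/∂Y)·(Y/Q) = 0.0200436 × (35378/1262.582) = 0.562.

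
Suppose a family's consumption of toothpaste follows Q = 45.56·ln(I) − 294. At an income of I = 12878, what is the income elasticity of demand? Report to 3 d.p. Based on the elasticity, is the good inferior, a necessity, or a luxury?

At I = 12878: Q = 137.147.
dQ/dI = 45.56/I = 0.00353782 at this income.
η = (dQ/dI)·(I/Q) = 0.00353782 × (12878/137.147) = 0.332.
Since 0 < η < 1, the good is a necessity.

0.332 (necessity)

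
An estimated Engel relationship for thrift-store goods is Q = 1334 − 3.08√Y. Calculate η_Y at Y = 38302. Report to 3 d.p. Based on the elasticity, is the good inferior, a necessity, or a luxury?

At Y = 38302: Q = 731.216.
dQ/dY = -3.08/(2√Y) = -0.00786883 at this income.
η = (dQ/dY)·(Y/Q) = -0.00786883 × (38302/731.216) = -0.412.
Since η < 0, the good is an inferior good.

-0.412 (inferior good)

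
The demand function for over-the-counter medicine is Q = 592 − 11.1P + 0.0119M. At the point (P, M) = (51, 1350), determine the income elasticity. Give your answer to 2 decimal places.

0.38

At P = 51, M = 1350: Q = 41.965.
Holding P constant, ∂Q/∂M = 0.0119.
η_M = (∂Q/∂M)·(M/Q) = 0.0119 × (1350/41.965) = 0.38.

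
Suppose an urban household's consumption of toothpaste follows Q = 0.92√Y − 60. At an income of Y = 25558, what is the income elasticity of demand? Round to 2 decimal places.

At Y = 25558: Q = 87.079.
dQ/dY = 0.92/(2√Y) = 0.00287736 at this income.
η = (dQ/dY)·(Y/Q) = 0.00287736 × (25558/87.079) = 0.84.

0.84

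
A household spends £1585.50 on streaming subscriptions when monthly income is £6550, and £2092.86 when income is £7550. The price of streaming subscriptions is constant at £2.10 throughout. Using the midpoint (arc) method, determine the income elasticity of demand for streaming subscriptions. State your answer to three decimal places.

With a constant price, Q₁ = 1585.50/2.10 = 755.000 and Q₂ = 2092.86/2.10 = 996.600 (equivalently, work directly with expenditure since P cancels).
Midpoint %ΔQ = (2092.86 − 1585.50)/1839.18 = 0.27586; midpoint %ΔI = (7550 − 6550)/7050 = 0.14184.
η = 0.27586 / 0.14184 = 1.945.

1.945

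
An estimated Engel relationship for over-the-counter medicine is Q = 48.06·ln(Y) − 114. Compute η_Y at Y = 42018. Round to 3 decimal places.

0.121

At Y = 42018: Q = 397.640.
dQ/dY = 48.06/Y = 0.0011438 at this income.
η = (dQ/dY)·(Y/Q) = 0.0011438 × (42018/397.640) = 0.121.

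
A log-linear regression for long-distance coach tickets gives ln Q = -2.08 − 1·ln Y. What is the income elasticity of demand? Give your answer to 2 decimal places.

In a log-linear demand, the coefficient on ln Y is the income elasticity.
So η = -1.00.

-1.00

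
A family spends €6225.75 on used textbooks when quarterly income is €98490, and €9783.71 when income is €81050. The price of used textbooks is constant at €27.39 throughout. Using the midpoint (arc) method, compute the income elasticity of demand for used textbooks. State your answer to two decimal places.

-2.29

With a constant price, Q₁ = 6225.75/27.39 = 227.300 and Q₂ = 9783.71/27.39 = 357.200 (equivalently, work directly with expenditure since P cancels).
Midpoint %ΔQ = (9783.71 − 6225.75)/8004.73 = 0.44448; midpoint %ΔI = (81050 − 98490)/89770 = -0.19427.
η = 0.44448 / -0.19427 = -2.29.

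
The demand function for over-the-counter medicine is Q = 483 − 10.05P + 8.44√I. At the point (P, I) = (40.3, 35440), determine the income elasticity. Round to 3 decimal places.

0.477

At P = 40.3, I = 35440: Q = 1666.858.
Holding P constant, ∂Q/∂I = 8.44/(2√I) = 0.0224164.
η_I = (∂Q/∂I)·(I/Q) = 0.0224164 × (35440/1666.858) = 0.477.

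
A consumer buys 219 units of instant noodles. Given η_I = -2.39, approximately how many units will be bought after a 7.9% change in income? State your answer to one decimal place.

177.7

%ΔQ ≈ η × %ΔI = -2.39 × 7.9% = -18.881%.
New Q ≈ 219 × (1 − 0.18881) = 177.7.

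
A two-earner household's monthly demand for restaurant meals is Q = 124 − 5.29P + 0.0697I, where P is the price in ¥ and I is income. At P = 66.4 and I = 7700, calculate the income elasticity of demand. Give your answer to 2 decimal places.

1.73

At P = 66.4, I = 7700: Q = 309.434.
Holding P constant, ∂Q/∂I = 0.0697.
η_I = (∂Q/∂I)·(I/Q) = 0.0697 × (7700/309.434) = 1.73.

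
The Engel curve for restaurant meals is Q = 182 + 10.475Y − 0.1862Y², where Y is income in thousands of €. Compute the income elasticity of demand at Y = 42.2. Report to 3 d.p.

At Y = 42.2: Q = 292.4526.
dQ/dY = 10.475 − 0.3724Y = -5.24028.
η = (dQ/dY)·(Y/Q) = -5.24028 × (42.2/292.4526) = -0.756.

-0.756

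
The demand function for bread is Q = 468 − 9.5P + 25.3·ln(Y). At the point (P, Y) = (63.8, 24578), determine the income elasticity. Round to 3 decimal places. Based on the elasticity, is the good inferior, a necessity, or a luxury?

0.215 (necessity)

At P = 63.8, Y = 24578: Q = 117.673.
Holding P constant, ∂Q/∂Y = 25.3/Y = 0.00102938.
η_Y = (∂Q/∂Y)·(Y/Q) = 0.00102938 × (24578/117.673) = 0.215.
Since 0 < η < 1, this is a necessity.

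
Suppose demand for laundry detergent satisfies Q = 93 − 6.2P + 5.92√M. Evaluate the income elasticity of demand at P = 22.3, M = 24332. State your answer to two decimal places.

0.53

At P = 22.3, M = 24332: Q = 878.184.
Holding P constant, ∂Q/∂M = 5.92/(2√M) = 0.0189759.
η_M = (∂Q/∂M)·(M/Q) = 0.0189759 × (24332/878.184) = 0.53.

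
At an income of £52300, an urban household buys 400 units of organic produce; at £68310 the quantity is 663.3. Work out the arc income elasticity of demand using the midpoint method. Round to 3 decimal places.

1.865

ΔQ = 663.3 − 400 = 263.3; midpoint Q̄ = (400 + 663.3)/2 = 531.65.
ΔI = 68310 − 52300 = 16010; midpoint Ī = (52300 + 68310)/2 = 60305.
η = (ΔQ/Q̄) ÷ (ΔI/Ī) = (263.3/531.65) ÷ (16010/60305) = 1.865.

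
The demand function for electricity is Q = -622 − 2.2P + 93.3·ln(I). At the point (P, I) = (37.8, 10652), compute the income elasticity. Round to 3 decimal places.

0.583

At P = 37.8, I = 10652: Q = 160.058.
Holding P constant, ∂Q/∂I = 93.3/I = 0.00875892.
η_I = (∂Q/∂I)·(I/Q) = 0.00875892 × (10652/160.058) = 0.583.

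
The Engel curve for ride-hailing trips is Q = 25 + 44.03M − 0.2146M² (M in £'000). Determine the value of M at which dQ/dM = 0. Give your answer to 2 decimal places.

102.59

dQ/dM = 44.03 − 0.4292M.
The good is inferior where dQ/dM < 0. Setting dQ/dM = 0 gives M = 44.03 / 0.4292 = 102.59.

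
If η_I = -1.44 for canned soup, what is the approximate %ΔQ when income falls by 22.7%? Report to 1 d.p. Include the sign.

%ΔQ ≈ η × %ΔI = -1.44 × (-22.7%) = 32.7%.

32.7%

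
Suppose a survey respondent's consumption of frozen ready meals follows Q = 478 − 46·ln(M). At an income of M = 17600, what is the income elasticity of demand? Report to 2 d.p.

-1.62

At M = 17600: Q = 28.320.
dQ/dM = -46/M = -0.00261364 at this income.
η = (dQ/dM)·(M/Q) = -0.00261364 × (17600/28.320) = -1.62.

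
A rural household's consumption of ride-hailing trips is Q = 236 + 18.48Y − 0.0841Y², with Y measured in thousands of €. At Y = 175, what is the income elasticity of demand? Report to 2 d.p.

At Y = 175: Q = 894.4375.
dQ/dY = 18.48 − 0.1682Y = -10.95500.
η = (dQ/dY)·(Y/Q) = -10.95500 × (175/894.4375) = -2.14.

-2.14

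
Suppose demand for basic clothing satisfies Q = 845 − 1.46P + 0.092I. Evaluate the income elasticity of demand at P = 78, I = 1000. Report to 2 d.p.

At P = 78, I = 1000: Q = 823.120.
Holding P constant, ∂Q/∂I = 0.092.
η_I = (∂Q/∂I)·(I/Q) = 0.092 × (1000/823.120) = 0.11.

0.11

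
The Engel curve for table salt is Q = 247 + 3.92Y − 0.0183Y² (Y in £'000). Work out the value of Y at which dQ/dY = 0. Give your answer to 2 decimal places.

107.10

dQ/dY = 3.92 − 0.0366Y.
The good is inferior where dQ/dY < 0. Setting dQ/dY = 0 gives Y = 3.92 / 0.0366 = 107.10.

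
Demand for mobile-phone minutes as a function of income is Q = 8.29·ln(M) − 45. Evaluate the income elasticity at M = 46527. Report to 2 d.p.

At M = 46527: Q = 44.099.
dQ/dM = 8.29/M = 0.000178176 at this income.
η = (dQ/dM)·(M/Q) = 0.000178176 × (46527/44.099) = 0.19.

0.19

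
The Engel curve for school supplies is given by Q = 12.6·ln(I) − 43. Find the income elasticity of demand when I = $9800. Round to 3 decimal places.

0.173

At I = 9800: Q = 72.796.
dQ/dI = 12.6/I = 0.00128571 at this income.
η = (dQ/dI)·(I/Q) = 0.00128571 × (9800/72.796) = 0.173.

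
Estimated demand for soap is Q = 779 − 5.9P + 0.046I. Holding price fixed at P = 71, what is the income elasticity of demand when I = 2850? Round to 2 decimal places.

0.27

At P = 71, I = 2850: Q = 491.200.
Holding P constant, ∂Q/∂I = 0.046.
η_I = (∂Q/∂I)·(I/Q) = 0.046 × (2850/491.200) = 0.27.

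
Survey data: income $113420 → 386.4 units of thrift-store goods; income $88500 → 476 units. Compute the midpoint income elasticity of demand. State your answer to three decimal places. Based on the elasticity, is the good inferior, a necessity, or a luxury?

-0.842 (inferior good)

ΔQ = 476 − 386.4 = 89.6; midpoint Q̄ = (386.4 + 476)/2 = 431.2.
ΔI = 88500 − 113420 = -24920; midpoint Ī = (113420 + 88500)/2 = 100960.
η = (ΔQ/Q̄) ÷ (ΔI/Ī) = (89.6/431.2) ÷ (-24920/100960) = -0.842.
η < 0 ⇒ inferior good.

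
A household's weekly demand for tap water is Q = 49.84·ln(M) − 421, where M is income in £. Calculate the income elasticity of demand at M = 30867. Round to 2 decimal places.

0.53

At M = 30867: Q = 94.218.
dQ/dM = 49.84/M = 0.00161467 at this income.
η = (dQ/dM)·(M/Q) = 0.00161467 × (30867/94.218) = 0.53.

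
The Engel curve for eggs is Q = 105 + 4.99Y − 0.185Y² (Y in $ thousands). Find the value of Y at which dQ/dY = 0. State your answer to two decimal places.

13.49

dQ/dY = 4.99 − 0.37Y.
The good is inferior where dQ/dY < 0. Setting dQ/dY = 0 gives Y = 4.99 / 0.37 = 13.49.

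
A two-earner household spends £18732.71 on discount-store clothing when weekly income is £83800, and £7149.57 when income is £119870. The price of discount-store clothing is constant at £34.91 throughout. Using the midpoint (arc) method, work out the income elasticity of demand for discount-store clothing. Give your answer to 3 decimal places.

-2.527

With a constant price, Q₁ = 18732.71/34.91 = 536.600 and Q₂ = 7149.57/34.91 = 204.800 (equivalently, work directly with expenditure since P cancels).
Midpoint %ΔQ = (7149.57 − 18732.71)/12941.14 = -0.89506; midpoint %ΔI = (119870 − 83800)/101835 = 0.35420.
η = -0.89506 / 0.35420 = -2.527.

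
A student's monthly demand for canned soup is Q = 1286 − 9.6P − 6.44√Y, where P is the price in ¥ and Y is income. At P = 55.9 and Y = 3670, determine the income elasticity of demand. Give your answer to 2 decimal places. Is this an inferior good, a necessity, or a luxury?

-0.54 (inferior good)

At P = 55.9, Y = 3670: Q = 359.221.
Holding P constant, ∂Q/∂Y = -6.44/(2√Y) = -0.0531524.
η_Y = (∂Q/∂Y)·(Y/Q) = -0.0531524 × (3670/359.221) = -0.54.
Since η < 0, this is an inferior good.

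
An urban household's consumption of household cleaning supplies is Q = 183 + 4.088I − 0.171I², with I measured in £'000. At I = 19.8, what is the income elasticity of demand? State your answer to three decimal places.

At I = 19.8: Q = 196.9036.
dQ/dI = 4.088 − 0.342I = -2.68360.
η = (dQ/dI)·(I/Q) = -2.68360 × (19.8/196.9036) = -0.270.

-0.270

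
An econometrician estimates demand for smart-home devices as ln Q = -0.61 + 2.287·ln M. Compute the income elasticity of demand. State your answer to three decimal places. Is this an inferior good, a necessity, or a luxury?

2.287 (luxury)

In a log-linear demand, the coefficient on ln M is the income elasticity.
So η = 2.287.
η > 1 ⇒ luxury.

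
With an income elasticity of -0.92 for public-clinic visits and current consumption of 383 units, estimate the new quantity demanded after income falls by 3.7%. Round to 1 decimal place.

%ΔQ ≈ η × %ΔI = -0.92 × (-3.7%) = 3.404%.
New Q ≈ 383 × (1 + 0.03404) = 396.0.

396.0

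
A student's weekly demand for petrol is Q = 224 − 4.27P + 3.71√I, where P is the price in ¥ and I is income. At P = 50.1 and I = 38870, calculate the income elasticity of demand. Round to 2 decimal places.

0.49

At P = 50.1, I = 38870: Q = 741.517.
Holding P constant, ∂Q/∂I = 3.71/(2√I) = 0.00940885.
η_I = (∂Q/∂I)·(I/Q) = 0.00940885 × (38870/741.517) = 0.49.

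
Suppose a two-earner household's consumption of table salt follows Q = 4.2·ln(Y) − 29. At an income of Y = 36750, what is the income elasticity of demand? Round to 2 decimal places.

0.28

At Y = 36750: Q = 15.150.
dQ/dY = 4.2/Y = 0.000114286 at this income.
η = (dQ/dY)·(Y/Q) = 0.000114286 × (36750/15.150) = 0.28.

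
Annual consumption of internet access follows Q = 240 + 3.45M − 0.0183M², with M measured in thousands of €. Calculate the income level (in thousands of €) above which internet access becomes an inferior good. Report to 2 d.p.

dQ/dM = 3.45 − 0.0366M.
The good is inferior where dQ/dM < 0. Setting dQ/dM = 0 gives M = 3.45 / 0.0366 = 94.26.

94.26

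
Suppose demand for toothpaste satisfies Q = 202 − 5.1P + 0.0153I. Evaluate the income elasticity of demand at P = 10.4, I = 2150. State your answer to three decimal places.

0.181

At P = 10.4, I = 2150: Q = 181.855.
Holding P constant, ∂Q/∂I = 0.0153.
η_I = (∂Q/∂I)·(I/Q) = 0.0153 × (2150/181.855) = 0.181.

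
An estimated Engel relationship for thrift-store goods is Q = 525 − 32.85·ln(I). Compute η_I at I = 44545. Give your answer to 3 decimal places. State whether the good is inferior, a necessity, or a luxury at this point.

-0.189 (inferior good)

At I = 44545: Q = 173.365.
dQ/dI = -32.85/I = -0.000737457 at this income.
η = (dQ/dI)·(I/Q) = -0.000737457 × (44545/173.365) = -0.189.
Since η < 0, the good is an inferior good.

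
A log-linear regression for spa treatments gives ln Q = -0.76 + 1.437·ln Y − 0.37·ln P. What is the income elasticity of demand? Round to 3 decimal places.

In a log-linear demand, the coefficient on ln Y is the income elasticity.
So η = 1.437.

1.437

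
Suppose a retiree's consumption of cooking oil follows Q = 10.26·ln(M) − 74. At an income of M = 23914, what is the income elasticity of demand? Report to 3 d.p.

At M = 23914: Q = 29.444.
dQ/dM = 10.26/M = 0.000429037 at this income.
η = (dQ/dM)·(M/Q) = 0.000429037 × (23914/29.444) = 0.348.

0.348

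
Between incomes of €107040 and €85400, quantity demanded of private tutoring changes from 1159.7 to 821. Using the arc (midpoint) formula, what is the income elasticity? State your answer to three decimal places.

1.521

ΔQ = 821 − 1159.7 = -338.7; midpoint Q̄ = (1159.7 + 821)/2 = 990.35.
ΔI = 85400 − 107040 = -21640; midpoint Ī = (107040 + 85400)/2 = 96220.
η = (ΔQ/Q̄) ÷ (ΔI/Ī) = (-338.7/990.35) ÷ (-21640/96220) = 1.521.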